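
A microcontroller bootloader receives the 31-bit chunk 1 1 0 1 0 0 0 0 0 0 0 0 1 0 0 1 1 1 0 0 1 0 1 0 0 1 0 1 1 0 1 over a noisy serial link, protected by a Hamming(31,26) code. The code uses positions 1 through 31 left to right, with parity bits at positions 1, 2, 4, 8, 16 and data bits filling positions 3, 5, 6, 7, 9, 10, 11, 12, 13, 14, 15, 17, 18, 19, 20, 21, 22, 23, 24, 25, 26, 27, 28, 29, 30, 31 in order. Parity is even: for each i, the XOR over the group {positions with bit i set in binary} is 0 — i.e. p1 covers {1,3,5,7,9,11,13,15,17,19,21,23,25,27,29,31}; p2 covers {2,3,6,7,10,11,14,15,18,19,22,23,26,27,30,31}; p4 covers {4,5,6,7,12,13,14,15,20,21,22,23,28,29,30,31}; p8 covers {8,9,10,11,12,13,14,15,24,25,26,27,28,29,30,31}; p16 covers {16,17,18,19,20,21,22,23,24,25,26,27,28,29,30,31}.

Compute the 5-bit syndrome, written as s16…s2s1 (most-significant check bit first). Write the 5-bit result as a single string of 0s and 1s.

s1 (pos 1,3,5,7,9,11,13,15,17,19,21,23,25,27,29,31): 1⊕0⊕0⊕0⊕0⊕0⊕1⊕0⊕1⊕0⊕1⊕1⊕0⊕0⊕1⊕1 = 1
s2 (pos 2,3,6,7,10,11,14,15,18,19,22,23,26,27,30,31): 1⊕0⊕0⊕0⊕0⊕0⊕0⊕0⊕1⊕0⊕0⊕1⊕1⊕0⊕0⊕1 = 1
s4 (pos 4,5,6,7,12,13,14,15,20,21,22,23,28,29,30,31): 1⊕0⊕0⊕0⊕0⊕1⊕0⊕0⊕0⊕1⊕0⊕1⊕1⊕1⊕0⊕1 = 1
s8 (pos 8,9,10,11,12,13,14,15,24,25,26,27,28,29,30,31): 0⊕0⊕0⊕0⊕0⊕1⊕0⊕0⊕0⊕0⊕1⊕0⊕1⊕1⊕0⊕1 = 1
s16 (pos 16,17,18,19,20,21,22,23,24,25,26,27,28,29,30,31): 1⊕1⊕1⊕0⊕0⊕1⊕0⊕1⊕0⊕0⊕1⊕0⊕1⊕1⊕0⊕1 = 1
Syndrome s16…s1 = 11111 → error at position 31.

11111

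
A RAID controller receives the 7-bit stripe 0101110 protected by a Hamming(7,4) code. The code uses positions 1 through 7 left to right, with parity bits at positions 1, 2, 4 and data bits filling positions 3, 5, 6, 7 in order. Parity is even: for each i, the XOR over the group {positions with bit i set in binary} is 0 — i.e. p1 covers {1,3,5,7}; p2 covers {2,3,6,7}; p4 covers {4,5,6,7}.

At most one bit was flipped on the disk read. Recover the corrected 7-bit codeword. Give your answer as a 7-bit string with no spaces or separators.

s1 (pos 1,3,5,7): 0⊕0⊕1⊕0 = 1
s2 (pos 2,3,6,7): 1⊕0⊕1⊕0 = 0
s4 (pos 4,5,6,7): 1⊕1⊕1⊕0 = 1
Syndrome s4…s1 = 101 → error at position 5.
Flip position 5: 0101110 → 0101010

0101010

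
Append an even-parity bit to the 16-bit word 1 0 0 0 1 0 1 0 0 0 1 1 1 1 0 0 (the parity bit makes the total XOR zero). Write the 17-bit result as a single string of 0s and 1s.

10001010001111001

XOR of the 16 data bits: 1⊕0⊕0⊕0⊕1⊕0⊕1⊕0⊕0⊕0⊕1⊕1⊕1⊕1⊕0⊕0 = 1
Parity bit = 1 (so all 17 bits XOR to 0).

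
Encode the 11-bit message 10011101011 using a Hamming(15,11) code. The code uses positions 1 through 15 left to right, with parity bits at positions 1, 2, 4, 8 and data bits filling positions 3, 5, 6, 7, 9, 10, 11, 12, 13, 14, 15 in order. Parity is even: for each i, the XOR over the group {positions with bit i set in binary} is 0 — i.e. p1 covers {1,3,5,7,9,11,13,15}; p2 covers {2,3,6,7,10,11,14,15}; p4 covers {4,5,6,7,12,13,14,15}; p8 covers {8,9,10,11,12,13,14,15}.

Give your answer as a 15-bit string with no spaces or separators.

011000111101011

Place data at non-parity positions: p1 p2 1 p4 0 0 1 p8 1 1 0 1 0 1 1
p1 (pos 1,3,5,7,9,11,13,15): XOR of data positions = 1⊕0⊕1⊕1⊕0⊕0⊕1 = 0
p2 (pos 2,3,6,7,10,11,14,15): XOR of data positions = 1⊕0⊕1⊕1⊕0⊕1⊕1 = 1
p4 (pos 4,5,6,7,12,13,14,15): XOR of data positions = 0⊕0⊕1⊕1⊕0⊕1⊕1 = 0
p8 (pos 8,9,10,11,12,13,14,15): XOR of data positions = 1⊕1⊕0⊕1⊕0⊕1⊕1 = 1
Codeword: 011000111101011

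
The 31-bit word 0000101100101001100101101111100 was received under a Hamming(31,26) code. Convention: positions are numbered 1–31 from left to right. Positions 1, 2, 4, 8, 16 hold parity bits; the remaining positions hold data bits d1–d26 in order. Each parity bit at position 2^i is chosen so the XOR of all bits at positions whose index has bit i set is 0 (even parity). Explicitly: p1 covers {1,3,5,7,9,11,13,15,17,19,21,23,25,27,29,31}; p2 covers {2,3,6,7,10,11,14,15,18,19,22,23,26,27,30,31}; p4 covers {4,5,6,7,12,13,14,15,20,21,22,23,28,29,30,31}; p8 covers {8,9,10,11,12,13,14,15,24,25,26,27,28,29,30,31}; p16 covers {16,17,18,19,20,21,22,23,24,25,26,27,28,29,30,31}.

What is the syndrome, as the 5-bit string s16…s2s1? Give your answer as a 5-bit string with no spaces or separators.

00001

s1 (pos 1,3,5,7,9,11,13,15,17,19,21,23,25,27,29,31): 0⊕0⊕1⊕1⊕0⊕1⊕1⊕0⊕1⊕0⊕0⊕1⊕1⊕1⊕1⊕0 = 1
s2 (pos 2,3,6,7,10,11,14,15,18,19,22,23,26,27,30,31): 0⊕0⊕0⊕1⊕0⊕1⊕0⊕0⊕0⊕0⊕1⊕1⊕1⊕1⊕0⊕0 = 0
s4 (pos 4,5,6,7,12,13,14,15,20,21,22,23,28,29,30,31): 0⊕1⊕0⊕1⊕0⊕1⊕0⊕0⊕1⊕0⊕1⊕1⊕1⊕1⊕0⊕0 = 0
s8 (pos 8,9,10,11,12,13,14,15,24,25,26,27,28,29,30,31): 1⊕0⊕0⊕1⊕0⊕1⊕0⊕0⊕0⊕1⊕1⊕1⊕1⊕1⊕0⊕0 = 0
s16 (pos 16,17,18,19,20,21,22,23,24,25,26,27,28,29,30,31): 1⊕1⊕0⊕0⊕1⊕0⊕1⊕1⊕0⊕1⊕1⊕1⊕1⊕1⊕0⊕0 = 0
Syndrome s16…s1 = 00001 → error at position 1.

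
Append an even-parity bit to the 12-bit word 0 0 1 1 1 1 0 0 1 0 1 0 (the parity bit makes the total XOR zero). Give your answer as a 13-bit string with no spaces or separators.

XOR of the 12 data bits: 0⊕0⊕1⊕1⊕1⊕1⊕0⊕0⊕1⊕0⊕1⊕0 = 0
Parity bit = 0 (so all 13 bits XOR to 0).

0011110010100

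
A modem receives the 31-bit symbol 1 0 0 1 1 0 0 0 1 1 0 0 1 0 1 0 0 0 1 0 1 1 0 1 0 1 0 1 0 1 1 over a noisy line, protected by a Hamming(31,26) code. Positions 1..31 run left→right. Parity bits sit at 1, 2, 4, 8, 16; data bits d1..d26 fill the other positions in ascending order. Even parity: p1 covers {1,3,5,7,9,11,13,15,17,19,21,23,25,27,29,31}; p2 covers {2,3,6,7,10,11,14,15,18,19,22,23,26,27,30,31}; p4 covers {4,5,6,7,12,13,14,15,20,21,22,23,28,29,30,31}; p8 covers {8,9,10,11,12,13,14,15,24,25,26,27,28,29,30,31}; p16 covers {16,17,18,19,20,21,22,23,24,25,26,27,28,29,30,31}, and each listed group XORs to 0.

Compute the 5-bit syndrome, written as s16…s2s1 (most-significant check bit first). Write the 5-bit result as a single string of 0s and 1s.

01110

s1 (pos 1,3,5,7,9,11,13,15,17,19,21,23,25,27,29,31): 1⊕0⊕1⊕0⊕1⊕0⊕1⊕1⊕0⊕1⊕1⊕0⊕0⊕0⊕0⊕1 = 0
s2 (pos 2,3,6,7,10,11,14,15,18,19,22,23,26,27,30,31): 0⊕0⊕0⊕0⊕1⊕0⊕0⊕1⊕0⊕1⊕1⊕0⊕1⊕0⊕1⊕1 = 1
s4 (pos 4,5,6,7,12,13,14,15,20,21,22,23,28,29,30,31): 1⊕1⊕0⊕0⊕0⊕1⊕0⊕1⊕0⊕1⊕1⊕0⊕1⊕0⊕1⊕1 = 1
s8 (pos 8,9,10,11,12,13,14,15,24,25,26,27,28,29,30,31): 0⊕1⊕1⊕0⊕0⊕1⊕0⊕1⊕1⊕0⊕1⊕0⊕1⊕0⊕1⊕1 = 1
s16 (pos 16,17,18,19,20,21,22,23,24,25,26,27,28,29,30,31): 0⊕0⊕0⊕1⊕0⊕1⊕1⊕0⊕1⊕0⊕1⊕0⊕1⊕0⊕1⊕1 = 0
Syndrome s16…s1 = 01110 → error at position 14.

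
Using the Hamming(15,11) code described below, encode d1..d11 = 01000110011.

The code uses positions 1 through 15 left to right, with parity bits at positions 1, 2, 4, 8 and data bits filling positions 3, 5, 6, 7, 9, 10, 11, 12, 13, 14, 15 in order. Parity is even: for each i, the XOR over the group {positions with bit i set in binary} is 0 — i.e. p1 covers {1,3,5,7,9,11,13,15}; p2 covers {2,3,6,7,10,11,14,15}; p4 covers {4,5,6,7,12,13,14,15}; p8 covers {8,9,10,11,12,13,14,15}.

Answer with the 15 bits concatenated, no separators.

100110000110011

Place data at non-parity positions: p1 p2 0 p4 1 0 0 p8 0 1 1 0 0 1 1
p1 (pos 1,3,5,7,9,11,13,15): XOR of data positions = 0⊕1⊕0⊕0⊕1⊕0⊕1 = 1
p2 (pos 2,3,6,7,10,11,14,15): XOR of data positions = 0⊕0⊕0⊕1⊕1⊕1⊕1 = 0
p4 (pos 4,5,6,7,12,13,14,15): XOR of data positions = 1⊕0⊕0⊕0⊕0⊕1⊕1 = 1
p8 (pos 8,9,10,11,12,13,14,15): XOR of data positions = 0⊕1⊕1⊕0⊕0⊕1⊕1 = 0
Codeword: 100110000110011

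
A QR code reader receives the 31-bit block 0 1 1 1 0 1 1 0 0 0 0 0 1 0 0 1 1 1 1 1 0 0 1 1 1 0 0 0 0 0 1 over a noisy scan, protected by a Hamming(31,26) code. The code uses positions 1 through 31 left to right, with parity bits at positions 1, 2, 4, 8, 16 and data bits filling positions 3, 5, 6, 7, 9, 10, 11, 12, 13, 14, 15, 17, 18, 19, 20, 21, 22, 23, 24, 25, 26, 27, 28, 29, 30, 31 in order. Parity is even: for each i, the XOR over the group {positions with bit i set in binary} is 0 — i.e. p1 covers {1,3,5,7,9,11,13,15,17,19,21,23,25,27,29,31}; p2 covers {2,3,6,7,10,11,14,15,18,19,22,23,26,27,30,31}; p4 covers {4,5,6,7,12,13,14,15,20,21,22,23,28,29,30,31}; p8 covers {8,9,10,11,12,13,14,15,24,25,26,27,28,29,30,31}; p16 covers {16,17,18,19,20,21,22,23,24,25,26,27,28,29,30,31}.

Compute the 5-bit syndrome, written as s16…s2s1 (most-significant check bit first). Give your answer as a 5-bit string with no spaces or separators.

10100

s1 (pos 1,3,5,7,9,11,13,15,17,19,21,23,25,27,29,31): 0⊕1⊕0⊕1⊕0⊕0⊕1⊕0⊕1⊕1⊕0⊕1⊕1⊕0⊕0⊕1 = 0
s2 (pos 2,3,6,7,10,11,14,15,18,19,22,23,26,27,30,31): 1⊕1⊕1⊕1⊕0⊕0⊕0⊕0⊕1⊕1⊕0⊕1⊕0⊕0⊕0⊕1 = 0
s4 (pos 4,5,6,7,12,13,14,15,20,21,22,23,28,29,30,31): 1⊕0⊕1⊕1⊕0⊕1⊕0⊕0⊕1⊕0⊕0⊕1⊕0⊕0⊕0⊕1 = 1
s8 (pos 8,9,10,11,12,13,14,15,24,25,26,27,28,29,30,31): 0⊕0⊕0⊕0⊕0⊕1⊕0⊕0⊕1⊕1⊕0⊕0⊕0⊕0⊕0⊕1 = 0
s16 (pos 16,17,18,19,20,21,22,23,24,25,26,27,28,29,30,31): 1⊕1⊕1⊕1⊕1⊕0⊕0⊕1⊕1⊕1⊕0⊕0⊕0⊕0⊕0⊕1 = 1
Syndrome s16…s1 = 10100 → error at position 20.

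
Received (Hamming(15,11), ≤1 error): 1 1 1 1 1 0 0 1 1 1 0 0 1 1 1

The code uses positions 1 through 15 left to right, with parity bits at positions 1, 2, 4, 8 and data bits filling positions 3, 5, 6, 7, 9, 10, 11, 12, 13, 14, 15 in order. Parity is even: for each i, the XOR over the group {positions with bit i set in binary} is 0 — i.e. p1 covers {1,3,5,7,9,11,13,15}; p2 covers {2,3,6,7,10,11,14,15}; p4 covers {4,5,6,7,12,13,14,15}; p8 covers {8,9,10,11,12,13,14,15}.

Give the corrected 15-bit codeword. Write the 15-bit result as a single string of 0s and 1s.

111111011100111

s1 (pos 1,3,5,7,9,11,13,15): 1⊕1⊕1⊕0⊕1⊕0⊕1⊕1 = 0
s2 (pos 2,3,6,7,10,11,14,15): 1⊕1⊕0⊕0⊕1⊕0⊕1⊕1 = 1
s4 (pos 4,5,6,7,12,13,14,15): 1⊕1⊕0⊕0⊕0⊕1⊕1⊕1 = 1
s8 (pos 8,9,10,11,12,13,14,15): 1⊕1⊕1⊕0⊕0⊕1⊕1⊕1 = 0
Syndrome s8…s1 = 0110 → error at position 6.
Flip position 6: 111110011100111 → 111111011100111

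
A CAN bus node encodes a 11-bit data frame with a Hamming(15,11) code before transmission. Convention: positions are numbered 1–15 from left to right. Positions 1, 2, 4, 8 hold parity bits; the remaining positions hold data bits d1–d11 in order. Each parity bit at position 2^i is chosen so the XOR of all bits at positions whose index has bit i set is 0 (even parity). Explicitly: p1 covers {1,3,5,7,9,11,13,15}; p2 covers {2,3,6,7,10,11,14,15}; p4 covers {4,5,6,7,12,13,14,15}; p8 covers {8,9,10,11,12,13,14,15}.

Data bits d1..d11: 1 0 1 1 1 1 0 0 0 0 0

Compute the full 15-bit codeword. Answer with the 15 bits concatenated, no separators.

101001101100000

Place data at non-parity positions: p1 p2 1 p4 0 1 1 p8 1 1 0 0 0 0 0
p1 (pos 1,3,5,7,9,11,13,15): XOR of data positions = 1⊕0⊕1⊕1⊕0⊕0⊕0 = 1
p2 (pos 2,3,6,7,10,11,14,15): XOR of data positions = 1⊕1⊕1⊕1⊕0⊕0⊕0 = 0
p4 (pos 4,5,6,7,12,13,14,15): XOR of data positions = 0⊕1⊕1⊕0⊕0⊕0⊕0 = 0
p8 (pos 8,9,10,11,12,13,14,15): XOR of data positions = 1⊕1⊕0⊕0⊕0⊕0⊕0 = 0
Codeword: 101001101100000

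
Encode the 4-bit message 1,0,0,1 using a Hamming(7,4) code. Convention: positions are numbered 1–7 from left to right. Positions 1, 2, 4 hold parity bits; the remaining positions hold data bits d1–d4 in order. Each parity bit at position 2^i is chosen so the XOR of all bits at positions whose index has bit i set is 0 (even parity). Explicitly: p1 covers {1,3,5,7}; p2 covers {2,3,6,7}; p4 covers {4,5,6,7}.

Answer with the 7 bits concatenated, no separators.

Place data at non-parity positions: p1 p2 1 p4 0 0 1
p1 (pos 1,3,5,7): XOR of data positions = 1⊕0⊕1 = 0
p2 (pos 2,3,6,7): XOR of data positions = 1⊕0⊕1 = 0
p4 (pos 4,5,6,7): XOR of data positions = 0⊕0⊕1 = 1
Codeword: 0011001

0011001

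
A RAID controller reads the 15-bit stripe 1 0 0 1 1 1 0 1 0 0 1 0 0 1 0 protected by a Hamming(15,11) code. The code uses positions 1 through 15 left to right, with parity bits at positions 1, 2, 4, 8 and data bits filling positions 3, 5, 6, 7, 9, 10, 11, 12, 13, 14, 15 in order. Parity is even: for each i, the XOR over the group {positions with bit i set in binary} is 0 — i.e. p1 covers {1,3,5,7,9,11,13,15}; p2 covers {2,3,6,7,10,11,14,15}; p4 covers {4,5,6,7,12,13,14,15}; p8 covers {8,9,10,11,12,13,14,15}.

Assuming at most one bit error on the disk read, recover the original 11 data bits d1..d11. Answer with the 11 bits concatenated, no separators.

s1 (pos 1,3,5,7,9,11,13,15): 1⊕0⊕1⊕0⊕0⊕1⊕0⊕0 = 1
s2 (pos 2,3,6,7,10,11,14,15): 0⊕0⊕1⊕0⊕0⊕1⊕1⊕0 = 1
s4 (pos 4,5,6,7,12,13,14,15): 1⊕1⊕1⊕0⊕0⊕0⊕1⊕0 = 0
s8 (pos 8,9,10,11,12,13,14,15): 1⊕0⊕0⊕1⊕0⊕0⊕1⊕0 = 1
Syndrome s8…s1 = 1011 → error at position 11.
Flip position 11: 100111010010010 → 100111010000010
Read data bits from positions 3,5,6,7,9,10,11,12,13,14,15: 01100000010

01100000010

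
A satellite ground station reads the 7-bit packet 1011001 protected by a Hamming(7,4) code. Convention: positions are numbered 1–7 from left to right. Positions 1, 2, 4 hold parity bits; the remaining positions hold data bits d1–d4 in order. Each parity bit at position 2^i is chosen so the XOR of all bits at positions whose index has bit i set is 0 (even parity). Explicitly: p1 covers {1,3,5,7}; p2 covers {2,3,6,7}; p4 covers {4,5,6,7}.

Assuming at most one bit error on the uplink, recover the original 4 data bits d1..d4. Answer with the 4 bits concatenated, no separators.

s1 (pos 1,3,5,7): 1⊕1⊕0⊕1 = 1
s2 (pos 2,3,6,7): 0⊕1⊕0⊕1 = 0
s4 (pos 4,5,6,7): 1⊕0⊕0⊕1 = 0
Syndrome s4…s1 = 001 → error at position 1.
Flip position 1: 1011001 → 0011001
Read data bits from positions 3,5,6,7: 1001

1001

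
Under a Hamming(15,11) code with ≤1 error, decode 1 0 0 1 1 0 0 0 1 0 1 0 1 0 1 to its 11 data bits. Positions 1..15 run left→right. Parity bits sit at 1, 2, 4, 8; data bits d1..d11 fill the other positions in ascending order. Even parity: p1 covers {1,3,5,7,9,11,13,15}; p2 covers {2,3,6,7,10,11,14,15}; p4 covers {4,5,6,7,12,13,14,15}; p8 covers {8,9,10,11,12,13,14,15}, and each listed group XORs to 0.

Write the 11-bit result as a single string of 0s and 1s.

01001010101

s1 (pos 1,3,5,7,9,11,13,15): 1⊕0⊕1⊕0⊕1⊕1⊕1⊕1 = 0
s2 (pos 2,3,6,7,10,11,14,15): 0⊕0⊕0⊕0⊕0⊕1⊕0⊕1 = 0
s4 (pos 4,5,6,7,12,13,14,15): 1⊕1⊕0⊕0⊕0⊕1⊕0⊕1 = 0
s8 (pos 8,9,10,11,12,13,14,15): 0⊕1⊕0⊕1⊕0⊕1⊕0⊕1 = 0
Syndrome s8…s1 = 0000 → no error.
Read data bits from positions 3,5,6,7,9,10,11,12,13,14,15: 01001010101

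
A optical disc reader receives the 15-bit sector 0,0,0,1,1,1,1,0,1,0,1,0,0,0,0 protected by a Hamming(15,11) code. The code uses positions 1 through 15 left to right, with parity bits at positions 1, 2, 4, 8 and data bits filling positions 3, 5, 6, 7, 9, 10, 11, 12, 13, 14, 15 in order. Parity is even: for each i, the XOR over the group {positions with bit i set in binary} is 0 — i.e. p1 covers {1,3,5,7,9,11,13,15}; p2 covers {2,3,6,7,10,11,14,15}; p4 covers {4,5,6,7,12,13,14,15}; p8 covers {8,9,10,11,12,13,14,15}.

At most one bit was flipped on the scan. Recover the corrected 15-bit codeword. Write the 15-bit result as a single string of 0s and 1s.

010111101010000

s1 (pos 1,3,5,7,9,11,13,15): 0⊕0⊕1⊕1⊕1⊕1⊕0⊕0 = 0
s2 (pos 2,3,6,7,10,11,14,15): 0⊕0⊕1⊕1⊕0⊕1⊕0⊕0 = 1
s4 (pos 4,5,6,7,12,13,14,15): 1⊕1⊕1⊕1⊕0⊕0⊕0⊕0 = 0
s8 (pos 8,9,10,11,12,13,14,15): 0⊕1⊕0⊕1⊕0⊕0⊕0⊕0 = 0
Syndrome s8…s1 = 0010 → error at position 2.
Flip position 2: 000111101010000 → 010111101010000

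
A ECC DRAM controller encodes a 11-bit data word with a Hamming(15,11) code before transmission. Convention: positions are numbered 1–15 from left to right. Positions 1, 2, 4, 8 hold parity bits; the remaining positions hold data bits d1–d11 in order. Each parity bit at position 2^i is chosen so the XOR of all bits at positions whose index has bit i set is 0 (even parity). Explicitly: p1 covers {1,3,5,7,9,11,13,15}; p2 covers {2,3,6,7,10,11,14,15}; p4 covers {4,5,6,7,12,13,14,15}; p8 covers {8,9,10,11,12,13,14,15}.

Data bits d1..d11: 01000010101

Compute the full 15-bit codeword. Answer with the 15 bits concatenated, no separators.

Place data at non-parity positions: p1 p2 0 p4 1 0 0 p8 0 0 1 0 1 0 1
p1 (pos 1,3,5,7,9,11,13,15): XOR of data positions = 0⊕1⊕0⊕0⊕1⊕1⊕1 = 0
p2 (pos 2,3,6,7,10,11,14,15): XOR of data positions = 0⊕0⊕0⊕0⊕1⊕0⊕1 = 0
p4 (pos 4,5,6,7,12,13,14,15): XOR of data positions = 1⊕0⊕0⊕0⊕1⊕0⊕1 = 1
p8 (pos 8,9,10,11,12,13,14,15): XOR of data positions = 0⊕0⊕1⊕0⊕1⊕0⊕1 = 1
Codeword: 000110010010101

000110010010101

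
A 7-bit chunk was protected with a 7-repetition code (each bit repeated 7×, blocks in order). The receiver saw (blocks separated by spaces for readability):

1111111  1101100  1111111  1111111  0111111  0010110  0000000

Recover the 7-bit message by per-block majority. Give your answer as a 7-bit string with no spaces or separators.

1111100

Block 1 (1111111): 7 ones → 1
Block 2 (1101100): 4 ones → 1
Block 3 (1111111): 7 ones → 1
Block 4 (1111111): 7 ones → 1
Block 5 (0111111): 6 ones → 1
Block 6 (0010110): 3 ones → 0
Block 7 (0000000): 0 ones → 0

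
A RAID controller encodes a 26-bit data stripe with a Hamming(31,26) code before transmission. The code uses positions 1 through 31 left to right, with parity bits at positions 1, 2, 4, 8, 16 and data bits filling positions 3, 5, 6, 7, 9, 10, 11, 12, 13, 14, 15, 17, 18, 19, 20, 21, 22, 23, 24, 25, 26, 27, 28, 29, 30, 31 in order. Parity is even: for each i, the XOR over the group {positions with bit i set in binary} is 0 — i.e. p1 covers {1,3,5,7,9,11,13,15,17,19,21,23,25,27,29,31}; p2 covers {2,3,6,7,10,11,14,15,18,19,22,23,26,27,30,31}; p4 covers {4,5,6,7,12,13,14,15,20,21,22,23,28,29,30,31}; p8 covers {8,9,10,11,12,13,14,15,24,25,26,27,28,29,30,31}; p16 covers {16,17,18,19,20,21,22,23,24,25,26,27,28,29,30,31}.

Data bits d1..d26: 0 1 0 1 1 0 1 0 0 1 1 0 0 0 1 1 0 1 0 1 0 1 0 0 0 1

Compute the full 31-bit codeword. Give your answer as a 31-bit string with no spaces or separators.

0100101110100110000110101010001

Place data at non-parity positions: p1 p2 0 p4 1 0 1 p8 1 0 1 0 0 1 1 p16 0 0 0 1 1 0 1 0 1 0 1 0 0 0 1
p1 (pos 1,3,5,7,9,11,13,15,17,19,21,23,25,27,29,31): XOR of data positions = 0⊕1⊕1⊕1⊕1⊕0⊕1⊕0⊕0⊕1⊕1⊕1⊕1⊕0⊕1 = 0
p2 (pos 2,3,6,7,10,11,14,15,18,19,22,23,26,27,30,31): XOR of data positions = 0⊕0⊕1⊕0⊕1⊕1⊕1⊕0⊕0⊕0⊕1⊕0⊕1⊕0⊕1 = 1
p4 (pos 4,5,6,7,12,13,14,15,20,21,22,23,28,29,30,31): XOR of data positions = 1⊕0⊕1⊕0⊕0⊕1⊕1⊕1⊕1⊕0⊕1⊕0⊕0⊕0⊕1 = 0
p8 (pos 8,9,10,11,12,13,14,15,24,25,26,27,28,29,30,31): XOR of data positions = 1⊕0⊕1⊕0⊕0⊕1⊕1⊕0⊕1⊕0⊕1⊕0⊕0⊕0⊕1 = 1
p16 (pos 16,17,18,19,20,21,22,23,24,25,26,27,28,29,30,31): XOR of data positions = 0⊕0⊕0⊕1⊕1⊕0⊕1⊕0⊕1⊕0⊕1⊕0⊕0⊕0⊕1 = 0
Codeword: 0100101110100110000110101010001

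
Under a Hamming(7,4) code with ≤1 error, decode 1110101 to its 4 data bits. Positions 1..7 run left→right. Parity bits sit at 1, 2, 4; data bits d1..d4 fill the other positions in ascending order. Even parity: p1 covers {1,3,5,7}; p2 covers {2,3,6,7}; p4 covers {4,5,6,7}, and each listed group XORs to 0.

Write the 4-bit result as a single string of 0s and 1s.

1101

s1 (pos 1,3,5,7): 1⊕1⊕1⊕1 = 0
s2 (pos 2,3,6,7): 1⊕1⊕0⊕1 = 1
s4 (pos 4,5,6,7): 0⊕1⊕0⊕1 = 0
Syndrome s4…s1 = 010 → error at position 2.
Flip position 2: 1110101 → 1010101
Read data bits from positions 3,5,6,7: 1101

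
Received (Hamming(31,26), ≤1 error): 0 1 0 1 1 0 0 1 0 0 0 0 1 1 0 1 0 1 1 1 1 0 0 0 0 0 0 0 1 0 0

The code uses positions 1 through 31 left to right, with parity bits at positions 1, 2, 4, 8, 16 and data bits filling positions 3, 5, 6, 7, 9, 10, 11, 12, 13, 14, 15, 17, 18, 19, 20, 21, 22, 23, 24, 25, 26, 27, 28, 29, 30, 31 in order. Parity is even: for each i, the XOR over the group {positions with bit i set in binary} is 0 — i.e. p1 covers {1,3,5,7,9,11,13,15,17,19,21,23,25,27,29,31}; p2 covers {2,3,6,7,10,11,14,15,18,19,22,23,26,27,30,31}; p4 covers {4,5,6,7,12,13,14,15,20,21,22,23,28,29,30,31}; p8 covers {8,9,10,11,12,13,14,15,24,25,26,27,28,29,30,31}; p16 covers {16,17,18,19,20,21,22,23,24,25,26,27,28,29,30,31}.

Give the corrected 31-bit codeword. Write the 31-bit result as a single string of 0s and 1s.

s1 (pos 1,3,5,7,9,11,13,15,17,19,21,23,25,27,29,31): 0⊕0⊕1⊕0⊕0⊕0⊕1⊕0⊕0⊕1⊕1⊕0⊕0⊕0⊕1⊕0 = 1
s2 (pos 2,3,6,7,10,11,14,15,18,19,22,23,26,27,30,31): 1⊕0⊕0⊕0⊕0⊕0⊕1⊕0⊕1⊕1⊕0⊕0⊕0⊕0⊕0⊕0 = 0
s4 (pos 4,5,6,7,12,13,14,15,20,21,22,23,28,29,30,31): 1⊕1⊕0⊕0⊕0⊕1⊕1⊕0⊕1⊕1⊕0⊕0⊕0⊕1⊕0⊕0 = 1
s8 (pos 8,9,10,11,12,13,14,15,24,25,26,27,28,29,30,31): 1⊕0⊕0⊕0⊕0⊕1⊕1⊕0⊕0⊕0⊕0⊕0⊕0⊕1⊕0⊕0 = 0
s16 (pos 16,17,18,19,20,21,22,23,24,25,26,27,28,29,30,31): 1⊕0⊕1⊕1⊕1⊕1⊕0⊕0⊕0⊕0⊕0⊕0⊕0⊕1⊕0⊕0 = 0
Syndrome s16…s1 = 00101 → error at position 5.
Flip position 5: 0101100100001101011110000000100 → 0101000100001101011110000000100

0101000100001101011110000000100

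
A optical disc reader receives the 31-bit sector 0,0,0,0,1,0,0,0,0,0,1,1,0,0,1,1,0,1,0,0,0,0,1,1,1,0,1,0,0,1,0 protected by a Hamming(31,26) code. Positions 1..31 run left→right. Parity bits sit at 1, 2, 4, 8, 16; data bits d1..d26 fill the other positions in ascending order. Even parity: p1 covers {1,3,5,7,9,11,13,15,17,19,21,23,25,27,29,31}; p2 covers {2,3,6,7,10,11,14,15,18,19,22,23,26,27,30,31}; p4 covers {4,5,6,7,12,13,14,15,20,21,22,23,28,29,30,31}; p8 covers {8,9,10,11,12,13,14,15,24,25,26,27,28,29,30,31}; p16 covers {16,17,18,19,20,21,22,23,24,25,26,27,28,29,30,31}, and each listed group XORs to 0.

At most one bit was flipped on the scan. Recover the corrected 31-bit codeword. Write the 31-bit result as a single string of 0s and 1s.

s1 (pos 1,3,5,7,9,11,13,15,17,19,21,23,25,27,29,31): 0⊕0⊕1⊕0⊕0⊕1⊕0⊕1⊕0⊕0⊕0⊕1⊕1⊕1⊕0⊕0 = 0
s2 (pos 2,3,6,7,10,11,14,15,18,19,22,23,26,27,30,31): 0⊕0⊕0⊕0⊕0⊕1⊕0⊕1⊕1⊕0⊕0⊕1⊕0⊕1⊕1⊕0 = 0
s4 (pos 4,5,6,7,12,13,14,15,20,21,22,23,28,29,30,31): 0⊕1⊕0⊕0⊕1⊕0⊕0⊕1⊕0⊕0⊕0⊕1⊕0⊕0⊕1⊕0 = 1
s8 (pos 8,9,10,11,12,13,14,15,24,25,26,27,28,29,30,31): 0⊕0⊕0⊕1⊕1⊕0⊕0⊕1⊕1⊕1⊕0⊕1⊕0⊕0⊕1⊕0 = 1
s16 (pos 16,17,18,19,20,21,22,23,24,25,26,27,28,29,30,31): 1⊕0⊕1⊕0⊕0⊕0⊕0⊕1⊕1⊕1⊕0⊕1⊕0⊕0⊕1⊕0 = 1
Syndrome s16…s1 = 11100 → error at position 28.
Flip position 28: 0000100000110011010000111010010 → 0000100000110011010000111011010

0000100000110011010000111011010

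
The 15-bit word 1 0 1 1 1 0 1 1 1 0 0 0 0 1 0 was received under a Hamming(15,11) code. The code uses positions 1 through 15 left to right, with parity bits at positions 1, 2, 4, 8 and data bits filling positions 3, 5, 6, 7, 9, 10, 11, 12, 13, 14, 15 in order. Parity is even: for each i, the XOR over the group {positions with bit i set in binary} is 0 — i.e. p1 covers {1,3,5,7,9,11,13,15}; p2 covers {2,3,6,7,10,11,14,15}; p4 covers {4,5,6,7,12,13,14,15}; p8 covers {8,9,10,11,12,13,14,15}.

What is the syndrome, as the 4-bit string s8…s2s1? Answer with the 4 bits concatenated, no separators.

1011

s1 (pos 1,3,5,7,9,11,13,15): 1⊕1⊕1⊕1⊕1⊕0⊕0⊕0 = 1
s2 (pos 2,3,6,7,10,11,14,15): 0⊕1⊕0⊕1⊕0⊕0⊕1⊕0 = 1
s4 (pos 4,5,6,7,12,13,14,15): 1⊕1⊕0⊕1⊕0⊕0⊕1⊕0 = 0
s8 (pos 8,9,10,11,12,13,14,15): 1⊕1⊕0⊕0⊕0⊕0⊕1⊕0 = 1
Syndrome s8…s1 = 1011 → error at position 11.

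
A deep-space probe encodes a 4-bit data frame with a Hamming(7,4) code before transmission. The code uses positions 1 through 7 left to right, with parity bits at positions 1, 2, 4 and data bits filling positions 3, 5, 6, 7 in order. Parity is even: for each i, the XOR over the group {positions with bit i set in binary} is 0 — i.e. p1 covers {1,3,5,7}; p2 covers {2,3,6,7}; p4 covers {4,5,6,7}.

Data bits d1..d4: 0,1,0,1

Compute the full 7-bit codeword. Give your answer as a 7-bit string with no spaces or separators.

0100101

Place data at non-parity positions: p1 p2 0 p4 1 0 1
p1 (pos 1,3,5,7): XOR of data positions = 0⊕1⊕1 = 0
p2 (pos 2,3,6,7): XOR of data positions = 0⊕0⊕1 = 1
p4 (pos 4,5,6,7): XOR of data positions = 1⊕0⊕1 = 0
Codeword: 0100101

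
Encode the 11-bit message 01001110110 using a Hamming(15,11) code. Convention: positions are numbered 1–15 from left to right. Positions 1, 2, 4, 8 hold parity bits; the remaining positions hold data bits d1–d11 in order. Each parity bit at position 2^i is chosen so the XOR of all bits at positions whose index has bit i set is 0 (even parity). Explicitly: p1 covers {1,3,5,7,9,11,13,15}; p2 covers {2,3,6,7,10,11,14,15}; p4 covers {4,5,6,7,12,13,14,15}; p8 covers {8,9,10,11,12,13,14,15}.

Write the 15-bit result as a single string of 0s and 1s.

010110011110110

Place data at non-parity positions: p1 p2 0 p4 1 0 0 p8 1 1 1 0 1 1 0
p1 (pos 1,3,5,7,9,11,13,15): XOR of data positions = 0⊕1⊕0⊕1⊕1⊕1⊕0 = 0
p2 (pos 2,3,6,7,10,11,14,15): XOR of data positions = 0⊕0⊕0⊕1⊕1⊕1⊕0 = 1
p4 (pos 4,5,6,7,12,13,14,15): XOR of data positions = 1⊕0⊕0⊕0⊕1⊕1⊕0 = 1
p8 (pos 8,9,10,11,12,13,14,15): XOR of data positions = 1⊕1⊕1⊕0⊕1⊕1⊕0 = 1
Codeword: 010110011110110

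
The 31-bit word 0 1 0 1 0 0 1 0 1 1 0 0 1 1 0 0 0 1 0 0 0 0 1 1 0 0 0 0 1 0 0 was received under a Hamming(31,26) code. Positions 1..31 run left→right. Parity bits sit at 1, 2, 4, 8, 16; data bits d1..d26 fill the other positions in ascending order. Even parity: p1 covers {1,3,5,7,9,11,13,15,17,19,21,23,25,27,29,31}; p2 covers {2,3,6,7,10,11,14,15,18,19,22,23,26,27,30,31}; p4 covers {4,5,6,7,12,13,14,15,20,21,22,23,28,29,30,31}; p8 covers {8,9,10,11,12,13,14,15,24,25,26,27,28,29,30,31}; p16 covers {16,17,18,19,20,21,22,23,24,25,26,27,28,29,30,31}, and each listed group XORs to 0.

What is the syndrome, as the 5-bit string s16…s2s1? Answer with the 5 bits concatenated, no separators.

s1 (pos 1,3,5,7,9,11,13,15,17,19,21,23,25,27,29,31): 0⊕0⊕0⊕1⊕1⊕0⊕1⊕0⊕0⊕0⊕0⊕1⊕0⊕0⊕1⊕0 = 1
s2 (pos 2,3,6,7,10,11,14,15,18,19,22,23,26,27,30,31): 1⊕0⊕0⊕1⊕1⊕0⊕1⊕0⊕1⊕0⊕0⊕1⊕0⊕0⊕0⊕0 = 0
s4 (pos 4,5,6,7,12,13,14,15,20,21,22,23,28,29,30,31): 1⊕0⊕0⊕1⊕0⊕1⊕1⊕0⊕0⊕0⊕0⊕1⊕0⊕1⊕0⊕0 = 0
s8 (pos 8,9,10,11,12,13,14,15,24,25,26,27,28,29,30,31): 0⊕1⊕1⊕0⊕0⊕1⊕1⊕0⊕1⊕0⊕0⊕0⊕0⊕1⊕0⊕0 = 0
s16 (pos 16,17,18,19,20,21,22,23,24,25,26,27,28,29,30,31): 0⊕0⊕1⊕0⊕0⊕0⊕0⊕1⊕1⊕0⊕0⊕0⊕0⊕1⊕0⊕0 = 0
Syndrome s16…s1 = 00001 → error at position 1.

00001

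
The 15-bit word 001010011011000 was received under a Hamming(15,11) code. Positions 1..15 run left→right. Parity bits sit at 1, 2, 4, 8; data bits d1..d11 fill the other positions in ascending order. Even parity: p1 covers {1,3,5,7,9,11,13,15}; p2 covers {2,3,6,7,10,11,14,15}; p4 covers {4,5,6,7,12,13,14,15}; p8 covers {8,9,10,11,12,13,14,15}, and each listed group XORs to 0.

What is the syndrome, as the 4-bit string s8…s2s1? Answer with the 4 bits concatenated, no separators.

0000

s1 (pos 1,3,5,7,9,11,13,15): 0⊕1⊕1⊕0⊕1⊕1⊕0⊕0 = 0
s2 (pos 2,3,6,7,10,11,14,15): 0⊕1⊕0⊕0⊕0⊕1⊕0⊕0 = 0
s4 (pos 4,5,6,7,12,13,14,15): 0⊕1⊕0⊕0⊕1⊕0⊕0⊕0 = 0
s8 (pos 8,9,10,11,12,13,14,15): 1⊕1⊕0⊕1⊕1⊕0⊕0⊕0 = 0
Syndrome s8…s1 = 0000 → no error.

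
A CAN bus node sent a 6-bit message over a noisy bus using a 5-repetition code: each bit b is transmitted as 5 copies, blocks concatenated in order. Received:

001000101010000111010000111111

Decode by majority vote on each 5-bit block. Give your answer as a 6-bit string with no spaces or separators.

Block 1 (00100): 1 one → 0
Block 2 (01010): 2 ones → 0
Block 3 (10000): 1 one → 0
Block 4 (11101): 4 ones → 1
Block 5 (00001): 1 one → 0
Block 6 (11111): 5 ones → 1

000101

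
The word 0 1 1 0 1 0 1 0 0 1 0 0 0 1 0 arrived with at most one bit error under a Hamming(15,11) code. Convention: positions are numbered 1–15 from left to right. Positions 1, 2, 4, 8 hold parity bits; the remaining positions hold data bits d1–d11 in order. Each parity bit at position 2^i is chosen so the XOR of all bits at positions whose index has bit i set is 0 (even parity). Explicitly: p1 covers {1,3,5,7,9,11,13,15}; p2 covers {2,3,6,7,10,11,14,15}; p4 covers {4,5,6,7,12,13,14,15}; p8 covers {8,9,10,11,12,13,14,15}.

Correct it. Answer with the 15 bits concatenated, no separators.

011010000100010

s1 (pos 1,3,5,7,9,11,13,15): 0⊕1⊕1⊕1⊕0⊕0⊕0⊕0 = 1
s2 (pos 2,3,6,7,10,11,14,15): 1⊕1⊕0⊕1⊕1⊕0⊕1⊕0 = 1
s4 (pos 4,5,6,7,12,13,14,15): 0⊕1⊕0⊕1⊕0⊕0⊕1⊕0 = 1
s8 (pos 8,9,10,11,12,13,14,15): 0⊕0⊕1⊕0⊕0⊕0⊕1⊕0 = 0
Syndrome s8…s1 = 0111 → error at position 7.
Flip position 7: 011010100100010 → 011010000100010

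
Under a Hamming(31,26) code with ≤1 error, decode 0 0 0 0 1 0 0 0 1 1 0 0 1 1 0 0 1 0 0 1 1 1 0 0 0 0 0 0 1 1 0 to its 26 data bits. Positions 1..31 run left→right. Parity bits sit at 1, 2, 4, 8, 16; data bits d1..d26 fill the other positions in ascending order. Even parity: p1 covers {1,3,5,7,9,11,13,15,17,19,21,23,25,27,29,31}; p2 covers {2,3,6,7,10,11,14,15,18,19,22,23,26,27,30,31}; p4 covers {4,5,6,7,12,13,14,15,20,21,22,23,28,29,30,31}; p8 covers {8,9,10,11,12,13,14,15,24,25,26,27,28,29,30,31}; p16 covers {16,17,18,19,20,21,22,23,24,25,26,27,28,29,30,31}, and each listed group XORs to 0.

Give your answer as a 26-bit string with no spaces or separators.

s1 (pos 1,3,5,7,9,11,13,15,17,19,21,23,25,27,29,31): 0⊕0⊕1⊕0⊕1⊕0⊕1⊕0⊕1⊕0⊕1⊕0⊕0⊕0⊕1⊕0 = 0
s2 (pos 2,3,6,7,10,11,14,15,18,19,22,23,26,27,30,31): 0⊕0⊕0⊕0⊕1⊕0⊕1⊕0⊕0⊕0⊕1⊕0⊕0⊕0⊕1⊕0 = 0
s4 (pos 4,5,6,7,12,13,14,15,20,21,22,23,28,29,30,31): 0⊕1⊕0⊕0⊕0⊕1⊕1⊕0⊕1⊕1⊕1⊕0⊕0⊕1⊕1⊕0 = 0
s8 (pos 8,9,10,11,12,13,14,15,24,25,26,27,28,29,30,31): 0⊕1⊕1⊕0⊕0⊕1⊕1⊕0⊕0⊕0⊕0⊕0⊕0⊕1⊕1⊕0 = 0
s16 (pos 16,17,18,19,20,21,22,23,24,25,26,27,28,29,30,31): 0⊕1⊕0⊕0⊕1⊕1⊕1⊕0⊕0⊕0⊕0⊕0⊕0⊕1⊕1⊕0 = 0
Syndrome s16…s1 = 00000 → no error.
Read data bits from positions 3,5,6,7,9,10,11,12,13,14,15,17,18,19,20,21,22,23,24,25,26,27,28,29,30,31: 01001100110100111000000110

01001100110100111000000110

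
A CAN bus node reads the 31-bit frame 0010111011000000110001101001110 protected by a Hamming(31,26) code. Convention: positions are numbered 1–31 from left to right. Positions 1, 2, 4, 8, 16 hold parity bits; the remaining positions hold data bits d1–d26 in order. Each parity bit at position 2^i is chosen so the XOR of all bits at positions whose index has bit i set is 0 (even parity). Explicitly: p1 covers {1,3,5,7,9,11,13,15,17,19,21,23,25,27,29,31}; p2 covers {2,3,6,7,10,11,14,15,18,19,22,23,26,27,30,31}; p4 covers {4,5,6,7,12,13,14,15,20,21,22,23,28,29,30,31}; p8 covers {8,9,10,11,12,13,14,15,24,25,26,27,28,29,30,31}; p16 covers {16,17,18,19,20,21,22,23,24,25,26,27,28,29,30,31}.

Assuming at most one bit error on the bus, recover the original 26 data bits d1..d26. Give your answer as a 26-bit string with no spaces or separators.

s1 (pos 1,3,5,7,9,11,13,15,17,19,21,23,25,27,29,31): 0⊕1⊕1⊕1⊕1⊕0⊕0⊕0⊕1⊕0⊕0⊕1⊕1⊕0⊕1⊕0 = 0
s2 (pos 2,3,6,7,10,11,14,15,18,19,22,23,26,27,30,31): 0⊕1⊕1⊕1⊕1⊕0⊕0⊕0⊕1⊕0⊕1⊕1⊕0⊕0⊕1⊕0 = 0
s4 (pos 4,5,6,7,12,13,14,15,20,21,22,23,28,29,30,31): 0⊕1⊕1⊕1⊕0⊕0⊕0⊕0⊕0⊕0⊕1⊕1⊕1⊕1⊕1⊕0 = 0
s8 (pos 8,9,10,11,12,13,14,15,24,25,26,27,28,29,30,31): 0⊕1⊕1⊕0⊕0⊕0⊕0⊕0⊕0⊕1⊕0⊕0⊕1⊕1⊕1⊕0 = 0
s16 (pos 16,17,18,19,20,21,22,23,24,25,26,27,28,29,30,31): 0⊕1⊕1⊕0⊕0⊕0⊕1⊕1⊕0⊕1⊕0⊕0⊕1⊕1⊕1⊕0 = 0
Syndrome s16…s1 = 00000 → no error.
Read data bits from positions 3,5,6,7,9,10,11,12,13,14,15,17,18,19,20,21,22,23,24,25,26,27,28,29,30,31: 11111100000110001101001110

11111100000110001101001110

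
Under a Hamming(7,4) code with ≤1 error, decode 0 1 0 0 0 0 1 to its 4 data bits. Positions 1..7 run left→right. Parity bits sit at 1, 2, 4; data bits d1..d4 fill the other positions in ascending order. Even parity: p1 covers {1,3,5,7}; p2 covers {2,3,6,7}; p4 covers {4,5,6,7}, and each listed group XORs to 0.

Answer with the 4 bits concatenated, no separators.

s1 (pos 1,3,5,7): 0⊕0⊕0⊕1 = 1
s2 (pos 2,3,6,7): 1⊕0⊕0⊕1 = 0
s4 (pos 4,5,6,7): 0⊕0⊕0⊕1 = 1
Syndrome s4…s1 = 101 → error at position 5.
Flip position 5: 0100001 → 0100101
Read data bits from positions 3,5,6,7: 0101

0101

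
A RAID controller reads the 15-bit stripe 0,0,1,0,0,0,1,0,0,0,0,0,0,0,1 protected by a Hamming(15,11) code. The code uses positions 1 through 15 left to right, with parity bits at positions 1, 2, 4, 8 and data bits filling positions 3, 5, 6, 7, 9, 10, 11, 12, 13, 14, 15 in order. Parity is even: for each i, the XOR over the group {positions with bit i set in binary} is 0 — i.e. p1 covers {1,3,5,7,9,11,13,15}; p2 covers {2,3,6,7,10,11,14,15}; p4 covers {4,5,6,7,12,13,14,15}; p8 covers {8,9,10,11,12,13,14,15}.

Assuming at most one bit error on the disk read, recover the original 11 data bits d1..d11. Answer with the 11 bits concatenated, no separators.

10010010001

s1 (pos 1,3,5,7,9,11,13,15): 0⊕1⊕0⊕1⊕0⊕0⊕0⊕1 = 1
s2 (pos 2,3,6,7,10,11,14,15): 0⊕1⊕0⊕1⊕0⊕0⊕0⊕1 = 1
s4 (pos 4,5,6,7,12,13,14,15): 0⊕0⊕0⊕1⊕0⊕0⊕0⊕1 = 0
s8 (pos 8,9,10,11,12,13,14,15): 0⊕0⊕0⊕0⊕0⊕0⊕0⊕1 = 1
Syndrome s8…s1 = 1011 → error at position 11.
Flip position 11: 001000100000001 → 001000100010001
Read data bits from positions 3,5,6,7,9,10,11,12,13,14,15: 10010010001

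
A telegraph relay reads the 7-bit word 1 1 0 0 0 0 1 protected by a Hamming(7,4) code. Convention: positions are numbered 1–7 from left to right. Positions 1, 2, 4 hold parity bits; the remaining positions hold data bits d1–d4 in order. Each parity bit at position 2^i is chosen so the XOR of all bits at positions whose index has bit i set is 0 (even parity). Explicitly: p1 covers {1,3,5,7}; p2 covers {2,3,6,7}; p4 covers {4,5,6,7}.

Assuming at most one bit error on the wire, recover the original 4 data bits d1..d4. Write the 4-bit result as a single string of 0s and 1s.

0001

s1 (pos 1,3,5,7): 1⊕0⊕0⊕1 = 0
s2 (pos 2,3,6,7): 1⊕0⊕0⊕1 = 0
s4 (pos 4,5,6,7): 0⊕0⊕0⊕1 = 1
Syndrome s4…s1 = 100 → error at position 4.
Flip position 4: 1100001 → 1101001
Read data bits from positions 3,5,6,7: 0001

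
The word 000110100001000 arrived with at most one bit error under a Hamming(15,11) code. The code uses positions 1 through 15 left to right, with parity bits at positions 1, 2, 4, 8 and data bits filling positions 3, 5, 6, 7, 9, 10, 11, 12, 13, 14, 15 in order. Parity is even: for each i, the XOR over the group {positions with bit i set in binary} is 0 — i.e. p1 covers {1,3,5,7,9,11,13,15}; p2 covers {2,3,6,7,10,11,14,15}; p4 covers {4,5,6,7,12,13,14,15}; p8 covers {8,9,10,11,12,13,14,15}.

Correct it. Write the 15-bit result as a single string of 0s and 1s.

s1 (pos 1,3,5,7,9,11,13,15): 0⊕0⊕1⊕1⊕0⊕0⊕0⊕0 = 0
s2 (pos 2,3,6,7,10,11,14,15): 0⊕0⊕0⊕1⊕0⊕0⊕0⊕0 = 1
s4 (pos 4,5,6,7,12,13,14,15): 1⊕1⊕0⊕1⊕1⊕0⊕0⊕0 = 0
s8 (pos 8,9,10,11,12,13,14,15): 0⊕0⊕0⊕0⊕1⊕0⊕0⊕0 = 1
Syndrome s8…s1 = 1010 → error at position 10.
Flip position 10: 000110100001000 → 000110100101000

000110100101000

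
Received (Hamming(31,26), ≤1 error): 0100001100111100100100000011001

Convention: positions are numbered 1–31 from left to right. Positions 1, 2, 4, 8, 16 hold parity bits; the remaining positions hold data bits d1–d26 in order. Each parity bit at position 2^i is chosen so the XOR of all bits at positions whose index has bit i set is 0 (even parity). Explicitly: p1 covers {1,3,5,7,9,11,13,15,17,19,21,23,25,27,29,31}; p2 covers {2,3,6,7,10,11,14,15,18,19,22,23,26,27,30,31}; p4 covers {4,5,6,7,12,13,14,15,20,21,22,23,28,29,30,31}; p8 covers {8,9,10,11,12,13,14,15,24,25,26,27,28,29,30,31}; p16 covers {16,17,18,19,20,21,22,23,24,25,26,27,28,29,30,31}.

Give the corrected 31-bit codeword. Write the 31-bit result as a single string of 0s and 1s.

s1 (pos 1,3,5,7,9,11,13,15,17,19,21,23,25,27,29,31): 0⊕0⊕0⊕1⊕0⊕1⊕1⊕0⊕1⊕0⊕0⊕0⊕0⊕1⊕0⊕1 = 0
s2 (pos 2,3,6,7,10,11,14,15,18,19,22,23,26,27,30,31): 1⊕0⊕0⊕1⊕0⊕1⊕1⊕0⊕0⊕0⊕0⊕0⊕0⊕1⊕0⊕1 = 0
s4 (pos 4,5,6,7,12,13,14,15,20,21,22,23,28,29,30,31): 0⊕0⊕0⊕1⊕1⊕1⊕1⊕0⊕1⊕0⊕0⊕0⊕1⊕0⊕0⊕1 = 1
s8 (pos 8,9,10,11,12,13,14,15,24,25,26,27,28,29,30,31): 1⊕0⊕0⊕1⊕1⊕1⊕1⊕0⊕0⊕0⊕0⊕1⊕1⊕0⊕0⊕1 = 0
s16 (pos 16,17,18,19,20,21,22,23,24,25,26,27,28,29,30,31): 0⊕1⊕0⊕0⊕1⊕0⊕0⊕0⊕0⊕0⊕0⊕1⊕1⊕0⊕0⊕1 = 1
Syndrome s16…s1 = 10100 → error at position 20.
Flip position 20: 0100001100111100100100000011001 → 0100001100111100100000000011001

0100001100111100100000000011001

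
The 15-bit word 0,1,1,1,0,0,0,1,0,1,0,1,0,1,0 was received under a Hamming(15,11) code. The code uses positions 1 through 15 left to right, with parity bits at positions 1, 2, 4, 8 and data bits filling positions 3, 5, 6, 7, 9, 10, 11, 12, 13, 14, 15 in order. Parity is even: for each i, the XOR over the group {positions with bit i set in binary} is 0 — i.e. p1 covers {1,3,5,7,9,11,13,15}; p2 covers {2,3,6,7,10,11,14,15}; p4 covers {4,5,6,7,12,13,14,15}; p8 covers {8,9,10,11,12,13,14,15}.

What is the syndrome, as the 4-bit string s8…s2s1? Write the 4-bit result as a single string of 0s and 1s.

0101

s1 (pos 1,3,5,7,9,11,13,15): 0⊕1⊕0⊕0⊕0⊕0⊕0⊕0 = 1
s2 (pos 2,3,6,7,10,11,14,15): 1⊕1⊕0⊕0⊕1⊕0⊕1⊕0 = 0
s4 (pos 4,5,6,7,12,13,14,15): 1⊕0⊕0⊕0⊕1⊕0⊕1⊕0 = 1
s8 (pos 8,9,10,11,12,13,14,15): 1⊕0⊕1⊕0⊕1⊕0⊕1⊕0 = 0
Syndrome s8…s1 = 0101 → error at position 5.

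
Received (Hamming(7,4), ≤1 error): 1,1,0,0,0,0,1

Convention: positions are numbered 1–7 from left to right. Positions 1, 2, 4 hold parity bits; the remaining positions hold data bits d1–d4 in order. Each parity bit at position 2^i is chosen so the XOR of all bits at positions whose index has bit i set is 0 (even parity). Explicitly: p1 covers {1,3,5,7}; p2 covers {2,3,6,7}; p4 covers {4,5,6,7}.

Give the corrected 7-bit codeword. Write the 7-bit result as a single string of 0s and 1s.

1101001

s1 (pos 1,3,5,7): 1⊕0⊕0⊕1 = 0
s2 (pos 2,3,6,7): 1⊕0⊕0⊕1 = 0
s4 (pos 4,5,6,7): 0⊕0⊕0⊕1 = 1
Syndrome s4…s1 = 100 → error at position 4.
Flip position 4: 1100001 → 1101001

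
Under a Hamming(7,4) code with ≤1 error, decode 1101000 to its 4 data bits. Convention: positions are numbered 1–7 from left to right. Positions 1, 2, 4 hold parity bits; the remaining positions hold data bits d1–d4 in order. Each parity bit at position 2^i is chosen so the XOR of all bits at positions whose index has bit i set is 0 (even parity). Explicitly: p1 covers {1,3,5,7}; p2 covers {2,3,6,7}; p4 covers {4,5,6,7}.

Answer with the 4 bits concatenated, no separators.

0001

s1 (pos 1,3,5,7): 1⊕0⊕0⊕0 = 1
s2 (pos 2,3,6,7): 1⊕0⊕0⊕0 = 1
s4 (pos 4,5,6,7): 1⊕0⊕0⊕0 = 1
Syndrome s4…s1 = 111 → error at position 7.
Flip position 7: 1101000 → 1101001
Read data bits from positions 3,5,6,7: 0001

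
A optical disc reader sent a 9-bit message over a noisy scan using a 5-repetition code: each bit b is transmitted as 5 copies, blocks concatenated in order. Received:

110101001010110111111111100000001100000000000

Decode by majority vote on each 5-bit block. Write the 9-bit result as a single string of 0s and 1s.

Block 1 (11010): 3 ones → 1
Block 2 (10010): 2 ones → 0
Block 3 (10110): 3 ones → 1
Block 4 (11111): 5 ones → 1
Block 5 (11111): 5 ones → 1
Block 6 (00000): 0 ones → 0
Block 7 (00110): 2 ones → 0
Block 8 (00000): 0 ones → 0
Block 9 (00000): 0 ones → 0

101110000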